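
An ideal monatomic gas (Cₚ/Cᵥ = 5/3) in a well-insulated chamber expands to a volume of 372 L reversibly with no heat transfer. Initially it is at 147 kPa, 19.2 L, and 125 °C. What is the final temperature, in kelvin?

Adiabatic: T₁V₁^(γ−1) = T₂V₂^(γ−1) ⇒ T₂ = T₁ (V₁/V₂)^(γ−1).
T₁ = 125 °C = 398.1 K.
T₂ = 398.1 × (19.2/372)^(2/3) = 55.19 K.

T₂ ≈ 55.2 K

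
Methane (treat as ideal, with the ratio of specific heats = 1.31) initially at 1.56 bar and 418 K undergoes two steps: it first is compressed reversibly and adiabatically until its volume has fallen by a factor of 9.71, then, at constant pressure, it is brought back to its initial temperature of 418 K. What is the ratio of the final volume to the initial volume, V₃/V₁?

V₃/V₁ ≈ 0.0509

Adiabatic step: V₂/V₁ = 0.103; T₂ = T₁·9.71^(0.31) = 845.7 K.
Isobaric step: V₃/V₂ = T₃/T₂ = 418/845.7.
V₃/V₁ = (V₂/V₁)(V₃/V₂) = 0.103 × (418/845.7) = 0.0509.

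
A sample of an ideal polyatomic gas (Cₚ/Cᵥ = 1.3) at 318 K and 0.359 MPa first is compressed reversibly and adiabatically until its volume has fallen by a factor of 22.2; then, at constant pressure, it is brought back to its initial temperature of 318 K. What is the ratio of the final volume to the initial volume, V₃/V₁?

V₃/V₁ ≈ 0.0178

Adiabatic step: V₂/V₁ = 0.04505; T₂ = T₁·22.2^(0.3) = 806 K.
Isobaric step: V₃/V₂ = T₃/T₂ = 318/806.
V₃/V₁ = (V₂/V₁)(V₃/V₂) = 0.04505 × (318/806) = 0.01777.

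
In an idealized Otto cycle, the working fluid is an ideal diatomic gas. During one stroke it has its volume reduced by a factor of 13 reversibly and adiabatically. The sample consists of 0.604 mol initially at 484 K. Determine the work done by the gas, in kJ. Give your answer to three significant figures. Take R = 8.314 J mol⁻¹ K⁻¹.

For a reversible adiabat TV^(γ−1) is constant, so T₂ = T₁ (V₁/V₂)^(γ−1).
γ = 7/5 for a diatomic ideal gas, so γ−1 = 2/5.
T₂ = 484 × 13^(2/5) = 1350 K.
Q = 0, so ΔU = W_on_gas = nCᵥΔT with Cᵥ = R/(γ−1) = 20.79 J/(mol·K).
ΔU = 0.604 × 20.79 × (1350 − 484) = 10880 J.
Work done by the gas = −ΔU = -10880 J.

W ≈ -10.9 kJ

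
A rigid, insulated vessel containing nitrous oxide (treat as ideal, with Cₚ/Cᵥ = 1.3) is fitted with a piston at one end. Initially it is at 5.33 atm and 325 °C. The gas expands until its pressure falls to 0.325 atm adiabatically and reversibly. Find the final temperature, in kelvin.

T₂ ≈ 314 K

Adiabatic: T₂/T₁ = (P₂/P₁)^((γ−1)/γ).
T₁ = 325 °C = 598.1 K.
T₂ = 598.1 × (0.325/5.33)^(0.231) = 313.7 K.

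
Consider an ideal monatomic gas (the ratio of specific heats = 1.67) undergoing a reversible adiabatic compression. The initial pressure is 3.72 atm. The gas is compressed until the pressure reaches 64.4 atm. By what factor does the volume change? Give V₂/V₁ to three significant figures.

From PV^γ = const, V₂/V₁ = (P₁/P₂)^(1/γ).
V₂/V₁ = (3.72/64.4)^(0.599) = 0.1813.

V₂/V₁ ≈ 0.181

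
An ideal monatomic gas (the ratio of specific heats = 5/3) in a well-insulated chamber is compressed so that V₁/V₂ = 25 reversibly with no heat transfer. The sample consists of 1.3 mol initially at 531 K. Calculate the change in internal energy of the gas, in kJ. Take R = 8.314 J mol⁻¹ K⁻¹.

ΔU ≈ 65.0 kJ

For a reversible adiabat TV^(γ−1) is constant, so T₂ = T₁ (V₁/V₂)^(γ−1).
T₂ = 531 × 25^(2/3) = 4540 K.
Q = 0, so ΔU = W_on_gas = nCᵥΔT with Cᵥ = R/(γ−1) = 12.47 J/(mol·K).
ΔU = 1.3 × 12.47 × (4540 − 531) = 64990 J.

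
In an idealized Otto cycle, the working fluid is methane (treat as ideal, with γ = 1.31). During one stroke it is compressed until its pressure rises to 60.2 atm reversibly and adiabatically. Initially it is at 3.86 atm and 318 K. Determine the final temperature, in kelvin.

T₂ ≈ 609 K

Adiabatic: T₂/T₁ = (P₂/P₁)^((γ−1)/γ).
T₂ = 318 × (60.2/3.86)^(0.237) = 609.2 K.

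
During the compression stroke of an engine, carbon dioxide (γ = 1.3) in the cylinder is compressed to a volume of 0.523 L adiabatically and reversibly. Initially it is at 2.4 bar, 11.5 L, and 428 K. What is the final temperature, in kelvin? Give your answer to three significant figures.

For a reversible adiabat TV^(γ−1) is constant, so T₂ = T₁ (V₁/V₂)^(γ−1).
T₂ = 428 × (11.5/0.523)^(0.3) = 1082 K.

T₂ ≈ 1080 K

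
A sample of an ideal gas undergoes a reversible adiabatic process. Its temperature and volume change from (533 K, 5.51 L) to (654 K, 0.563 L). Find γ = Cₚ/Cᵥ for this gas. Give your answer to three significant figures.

γ ≈ 1.09

TV^(γ−1) = const ⇒ γ − 1 = ln(T₂/T₁) / ln(V₁/V₂).
γ = 1 + ln(654/533) / ln(5.51/0.563) = 1.09.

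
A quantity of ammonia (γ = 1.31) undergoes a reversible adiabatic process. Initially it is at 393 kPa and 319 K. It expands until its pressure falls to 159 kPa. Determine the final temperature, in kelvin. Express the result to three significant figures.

T₂ ≈ 258 K

Adiabatic: T₂/T₁ = (P₂/P₁)^((γ−1)/γ).
T₂ = 319 × (159/393)^(0.237) = 257.5 K.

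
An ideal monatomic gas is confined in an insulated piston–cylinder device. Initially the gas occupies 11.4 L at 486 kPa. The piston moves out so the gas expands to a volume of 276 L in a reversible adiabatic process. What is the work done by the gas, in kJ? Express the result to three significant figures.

γ = 5/3 for a monatomic ideal gas.
P₂ = P₁(V₁/V₂)^γ = 486×(11.4/276)^(5/3) = 2.399 kPa.
For a reversible adiabat, W_by_gas = (P₁V₁ − P₂V₂)/(γ−1).
W_by = (486000×0.0114 − 2399×0.276) / (2/3) = 7318 J.

W ≈ 7.32 kJ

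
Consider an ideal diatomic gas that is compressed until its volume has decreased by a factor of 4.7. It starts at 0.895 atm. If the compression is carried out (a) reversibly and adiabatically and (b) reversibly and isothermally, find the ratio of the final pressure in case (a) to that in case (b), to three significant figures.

For a diatomic ideal gas γ = 7/5.
Isothermal: P_b = P₁(V₁/V₂) = 0.895×4.7.
Adiabatic: P_a = P₁(V₁/V₂)^γ = 0.895×4.7^(7/5).
P_a/P_b = (V₁/V₂)^(γ−1) = 4.7^(2/5) = 1.857.

P_adiabatic / P_isothermal ≈ 1.86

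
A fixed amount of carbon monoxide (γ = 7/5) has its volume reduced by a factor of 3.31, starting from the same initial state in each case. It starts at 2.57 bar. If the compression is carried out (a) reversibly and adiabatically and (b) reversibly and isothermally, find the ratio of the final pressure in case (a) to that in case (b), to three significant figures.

Isothermal: P_b = P₁(V₁/V₂) = 2.57×3.31.
Adiabatic: P_a = P₁(V₁/V₂)^γ = 2.57×3.31^(7/5).
P_a/P_b = (V₁/V₂)^(γ−1) = 3.31^(2/5) = 1.614.

P_adiabatic / P_isothermal ≈ 1.61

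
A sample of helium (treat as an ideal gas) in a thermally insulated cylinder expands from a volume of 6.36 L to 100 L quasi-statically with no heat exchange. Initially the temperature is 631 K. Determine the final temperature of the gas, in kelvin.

Adiabatic: T₁V₁^(γ−1) = T₂V₂^(γ−1) ⇒ T₂ = T₁ (V₁/V₂)^(γ−1).
For a monatomic ideal gas γ = 5/3, so γ−1 = 2/3.
T₂ = 631 × (6.36/100)^(2/3) = 100.5 K.

T₂ ≈ 101 K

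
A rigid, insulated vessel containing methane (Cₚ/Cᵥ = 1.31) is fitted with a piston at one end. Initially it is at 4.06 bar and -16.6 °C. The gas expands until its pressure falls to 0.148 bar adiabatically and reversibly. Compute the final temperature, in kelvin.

T₂ ≈ 117 K

Along an adiabat T P^((1−γ)/γ) is constant, so T₂ = T₁ (P₂/P₁)^((γ−1)/γ).
T₁ = -16.6 °C = 256.5 K.
T₂ = 256.5 × (0.148/4.06)^(0.237) = 117.2 K.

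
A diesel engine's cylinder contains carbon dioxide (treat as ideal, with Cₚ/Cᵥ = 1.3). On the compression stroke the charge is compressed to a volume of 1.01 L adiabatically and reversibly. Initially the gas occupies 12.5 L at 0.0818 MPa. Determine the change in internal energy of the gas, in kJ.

ΔU ≈ 3.84 kJ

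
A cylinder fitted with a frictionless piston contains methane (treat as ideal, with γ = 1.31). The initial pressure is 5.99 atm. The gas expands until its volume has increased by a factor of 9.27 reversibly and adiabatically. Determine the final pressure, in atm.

Since PV^γ is constant along a reversible adiabat, P₂ = P₁ (V₁/V₂)^γ.
P₂ = 5.99 × (1/9.27)^(1.31) = 0.324 atm.

P₂ ≈ 0.324 atm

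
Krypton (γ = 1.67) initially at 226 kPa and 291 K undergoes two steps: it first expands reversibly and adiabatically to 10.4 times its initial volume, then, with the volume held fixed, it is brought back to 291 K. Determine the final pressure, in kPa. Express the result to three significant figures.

P₃ ≈ 21.7 kPa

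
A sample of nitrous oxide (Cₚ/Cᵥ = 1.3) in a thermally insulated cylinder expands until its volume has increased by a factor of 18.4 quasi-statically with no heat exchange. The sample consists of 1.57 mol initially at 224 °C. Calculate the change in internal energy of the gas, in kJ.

For a reversible adiabat TV^(γ−1) is constant, so T₂ = T₁ (V₁/V₂)^(γ−1).
T₁ = 224 °C = 497.1 K.
T₂ = 497.1 × (1/18.4)^(0.3) = 207.5 K.
Q = 0, so ΔU = W_on_gas = nCᵥΔT with Cᵥ = R/(γ−1) = 27.71 J/(mol·K).
ΔU = 1.57 × 27.71 × (207.5 − 497.1) = -12600 J.

ΔU ≈ -12.6 kJ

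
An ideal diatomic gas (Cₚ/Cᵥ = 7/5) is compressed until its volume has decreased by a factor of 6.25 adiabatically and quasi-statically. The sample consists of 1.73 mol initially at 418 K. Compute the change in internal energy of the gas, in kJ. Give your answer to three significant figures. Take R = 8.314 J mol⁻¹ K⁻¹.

ΔU ≈ 16.3 kJ

For a reversible adiabat TV^(γ−1) is constant, so T₂ = T₁ (V₁/V₂)^(γ−1).
T₂ = 418 × 6.25^(2/5) = 870 K.
Q = 0, so ΔU = W_on_gas = nCᵥΔT with Cᵥ = R/(γ−1) = 20.79 J/(mol·K).
ΔU = 1.73 × 20.79 × (870 − 418) = 16250 J.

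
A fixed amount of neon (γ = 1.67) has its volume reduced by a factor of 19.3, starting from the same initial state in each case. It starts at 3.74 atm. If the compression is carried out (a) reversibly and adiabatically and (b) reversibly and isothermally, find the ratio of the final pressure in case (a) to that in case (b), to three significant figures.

P_adiabatic / P_isothermal ≈ 7.27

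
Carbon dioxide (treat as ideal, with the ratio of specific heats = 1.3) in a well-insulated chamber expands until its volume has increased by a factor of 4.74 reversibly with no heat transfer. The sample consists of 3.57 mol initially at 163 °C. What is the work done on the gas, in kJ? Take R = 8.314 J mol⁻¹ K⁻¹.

W ≈ -16.1 kJ

For a reversible adiabat TV^(γ−1) is constant, so T₂ = T₁ (V₁/V₂)^(γ−1).
T₁ = 163 °C = 436.1 K.
T₂ = 436.1 × (1/4.74)^(0.3) = 273.5 K.
Q = 0, so ΔU = W_on_gas = nCᵥΔT with Cᵥ = R/(γ−1) = 27.71 J/(mol·K).
ΔU = 3.57 × 27.71 × (273.5 − 436.1) = -16100 J.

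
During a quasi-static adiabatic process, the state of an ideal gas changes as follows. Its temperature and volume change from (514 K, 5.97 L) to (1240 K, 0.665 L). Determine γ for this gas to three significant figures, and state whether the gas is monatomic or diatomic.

γ ≈ 1.40; diatomic

TV^(γ−1) = const ⇒ γ − 1 = ln(T₂/T₁) / ln(V₁/V₂).
γ = 1 + ln(1240/514) / ln(5.97/0.665) = 1.401.
γ ≈ 1.40 is close to 7/5, so the gas is diatomic.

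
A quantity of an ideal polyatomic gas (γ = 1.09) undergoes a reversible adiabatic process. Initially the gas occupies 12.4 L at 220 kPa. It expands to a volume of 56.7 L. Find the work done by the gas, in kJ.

P₂ = P₁(V₁/V₂)^γ = 220×(12.4/56.7)^(1.09) = 41.96 kPa.
For a reversible adiabat, W_by_gas = (P₁V₁ − P₂V₂)/(γ−1).
W_by = (220000×0.0124 − 41960×0.0567) / (0.09) = 3876 J.

W ≈ 3.88 kJ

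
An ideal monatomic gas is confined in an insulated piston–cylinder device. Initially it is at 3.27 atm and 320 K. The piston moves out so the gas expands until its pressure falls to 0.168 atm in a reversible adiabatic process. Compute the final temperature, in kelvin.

T₂ ≈ 97.6 K

Along an adiabat T P^((1−γ)/γ) is constant, so T₂ = T₁ (P₂/P₁)^((γ−1)/γ).
For a monatomic ideal gas γ = 5/3, so (γ−1)/γ = 2/5.
T₂ = 320 × (0.168/3.27)^(2/5) = 97.6 K.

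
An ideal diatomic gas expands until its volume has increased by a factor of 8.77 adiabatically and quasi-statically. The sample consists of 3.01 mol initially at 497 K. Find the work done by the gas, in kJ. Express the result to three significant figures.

W ≈ 18.0 kJ

Adiabatic: T₁V₁^(γ−1) = T₂V₂^(γ−1) ⇒ T₂ = T₁ (V₁/V₂)^(γ−1).
γ = 7/5 for a diatomic ideal gas, so γ−1 = 2/5.
T₂ = 497 × (1/8.77)^(2/5) = 208.5 K.
Q = 0, so ΔU = W_on_gas = nCᵥΔT with Cᵥ = R/(γ−1) = 20.79 J/(mol·K).
ΔU = 3.01 × 20.79 × (208.5 − 497) = -18050 J.
Work done by the gas = −ΔU = 18050 J.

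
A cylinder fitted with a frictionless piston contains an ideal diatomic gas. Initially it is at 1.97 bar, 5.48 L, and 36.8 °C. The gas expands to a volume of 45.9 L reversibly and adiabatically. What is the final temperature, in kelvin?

T₂ ≈ 132 K

For a reversible adiabat TV^(γ−1) is constant, so T₂ = T₁ (V₁/V₂)^(γ−1).
γ = 7/5 for a diatomic ideal gas.
T₁ = 36.8 °C = 309.9 K.
T₂ = 309.9 × (5.48/45.9)^(2/5) = 132.5 K.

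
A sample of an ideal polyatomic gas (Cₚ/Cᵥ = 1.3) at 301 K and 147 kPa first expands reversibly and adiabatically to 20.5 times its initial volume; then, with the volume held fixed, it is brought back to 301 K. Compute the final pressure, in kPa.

P₃ ≈ 7.17 kPa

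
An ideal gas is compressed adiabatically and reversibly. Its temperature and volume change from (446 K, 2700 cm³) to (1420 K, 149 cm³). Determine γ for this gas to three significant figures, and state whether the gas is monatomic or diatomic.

γ ≈ 1.40; diatomic

TV^(γ−1) = const ⇒ γ − 1 = ln(T₂/T₁) / ln(V₁/V₂).
γ = 1 + ln(1420/446) / ln(2700/149) = 1.4.
γ ≈ 1.40 is close to 7/5, so the gas is diatomic.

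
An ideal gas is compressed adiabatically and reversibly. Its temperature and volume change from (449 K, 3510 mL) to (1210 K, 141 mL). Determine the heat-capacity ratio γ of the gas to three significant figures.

γ ≈ 1.31

TV^(γ−1) = const ⇒ γ − 1 = ln(T₂/T₁) / ln(V₁/V₂).
γ = 1 + ln(1210/449) / ln(3510/141) = 1.308.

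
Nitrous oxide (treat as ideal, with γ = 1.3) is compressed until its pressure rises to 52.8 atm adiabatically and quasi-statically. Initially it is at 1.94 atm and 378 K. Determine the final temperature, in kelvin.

Along an adiabat T P^((1−γ)/γ) is constant, so T₂ = T₁ (P₂/P₁)^((γ−1)/γ).
T₂ = 378 × (52.8/1.94)^(0.231) = 810.2 K.

T₂ ≈ 810 K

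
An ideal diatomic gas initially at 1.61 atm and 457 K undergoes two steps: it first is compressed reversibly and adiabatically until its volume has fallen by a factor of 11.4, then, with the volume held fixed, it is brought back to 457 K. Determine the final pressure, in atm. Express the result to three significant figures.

For a diatomic ideal gas γ = 7/5.
Adiabatic step (PV^γ = const): P₂ = 1.61×11.4^(7/5) = 48.58 atm; T₂ = 457×11.4^(2/5) = 1210 K.
Isochoric: P₃ = P₂(T₃/T₂) = 48.58 × (457/1210) = 18.35 atm.

P₃ ≈ 18.4 atm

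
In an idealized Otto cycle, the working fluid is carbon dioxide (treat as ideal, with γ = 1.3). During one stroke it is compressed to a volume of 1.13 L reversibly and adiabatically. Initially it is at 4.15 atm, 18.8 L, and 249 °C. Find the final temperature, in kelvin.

T₂ ≈ 1210 K

For a reversible adiabat TV^(γ−1) is constant, so T₂ = T₁ (V₁/V₂)^(γ−1).
T₁ = 249 °C = 522.1 K.
T₂ = 522.1 × (18.8/1.13)^(0.3) = 1214 K.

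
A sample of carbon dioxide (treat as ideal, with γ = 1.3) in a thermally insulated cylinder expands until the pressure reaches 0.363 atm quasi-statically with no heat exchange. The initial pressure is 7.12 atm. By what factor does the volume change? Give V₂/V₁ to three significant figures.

From PV^γ = const, V₂/V₁ = (P₁/P₂)^(1/γ).
V₂/V₁ = (7.12/0.363)^(0.769) = 9.869.

V₂/V₁ ≈ 9.87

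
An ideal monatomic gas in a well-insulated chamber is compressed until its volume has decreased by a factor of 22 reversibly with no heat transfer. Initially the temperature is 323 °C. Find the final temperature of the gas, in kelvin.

T₂ ≈ 4680 K

For a reversible adiabat TV^(γ−1) is constant, so T₂ = T₁ (V₁/V₂)^(γ−1).
For a monatomic ideal gas γ = 5/3, so γ−1 = 2/3.
T₁ = 323 °C = 596.1 K.
T₂ = 596.1 × 22^(2/3) = 4681 K.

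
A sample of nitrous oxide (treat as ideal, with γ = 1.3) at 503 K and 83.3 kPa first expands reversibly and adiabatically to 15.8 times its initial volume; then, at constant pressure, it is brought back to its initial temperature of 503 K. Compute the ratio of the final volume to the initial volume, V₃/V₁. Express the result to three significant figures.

V₃/V₁ ≈ 36.2

Adiabatic step: V₂/V₁ = 15.8; T₂ = T₁·(1/15.8)^(0.3) = 219.8 K.
Isobaric step: V₃/V₂ = T₃/T₂ = 503/219.8.
V₃/V₁ = (V₂/V₁)(V₃/V₂) = 15.8 × (503/219.8) = 36.16.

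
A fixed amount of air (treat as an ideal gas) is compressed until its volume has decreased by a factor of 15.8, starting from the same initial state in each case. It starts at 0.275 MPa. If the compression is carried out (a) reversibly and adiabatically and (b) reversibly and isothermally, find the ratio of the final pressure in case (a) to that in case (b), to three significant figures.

P_adiabatic / P_isothermal ≈ 3.02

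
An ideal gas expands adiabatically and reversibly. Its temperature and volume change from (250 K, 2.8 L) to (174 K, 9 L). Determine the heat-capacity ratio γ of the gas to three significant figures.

γ ≈ 1.31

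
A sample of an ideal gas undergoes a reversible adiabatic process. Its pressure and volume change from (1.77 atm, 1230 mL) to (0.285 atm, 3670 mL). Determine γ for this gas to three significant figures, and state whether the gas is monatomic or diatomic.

PV^γ = const ⇒ γ = ln(P₂/P₁) / ln(V₁/V₂).
γ = ln(0.285/1.77) / ln(1230/3670) = 1.671.
γ ≈ 1.67 is close to 5/3, so the gas is monatomic.

γ ≈ 1.67; monatomic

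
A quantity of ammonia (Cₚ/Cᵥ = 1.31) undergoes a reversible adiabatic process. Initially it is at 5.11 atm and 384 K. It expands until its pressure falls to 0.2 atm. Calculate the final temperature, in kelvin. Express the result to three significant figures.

T₂ ≈ 178 K

Adiabatic: T₂/T₁ = (P₂/P₁)^((γ−1)/γ).
T₂ = 384 × (0.2/5.11)^(0.237) = 178.4 K.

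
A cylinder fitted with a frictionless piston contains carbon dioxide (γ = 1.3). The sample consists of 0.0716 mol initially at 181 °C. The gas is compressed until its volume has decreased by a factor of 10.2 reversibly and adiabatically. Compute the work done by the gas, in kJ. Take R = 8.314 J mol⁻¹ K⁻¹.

W ≈ -0.908 kJ

For a reversible adiabat TV^(γ−1) is constant, so T₂ = T₁ (V₁/V₂)^(γ−1).
T₁ = 181 °C = 454.1 K.
T₂ = 454.1 × 10.2^(0.3) = 911.5 K.
Q = 0, so ΔU = W_on_gas = nCᵥΔT with Cᵥ = R/(γ−1) = 27.71 J/(mol·K).
ΔU = 0.0716 × 27.71 × (911.5 − 454.1) = 907.6 J.
Work done by the gas = −ΔU = -907.6 J.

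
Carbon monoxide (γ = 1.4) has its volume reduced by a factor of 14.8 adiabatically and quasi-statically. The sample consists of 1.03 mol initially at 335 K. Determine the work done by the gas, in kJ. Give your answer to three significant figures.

W ≈ -13.9 kJ

Adiabatic: T₁V₁^(γ−1) = T₂V₂^(γ−1) ⇒ T₂ = T₁ (V₁/V₂)^(γ−1).
T₂ = 335 × 14.8^(0.4) = 984.3 K.
Q = 0, so ΔU = W_on_gas = nCᵥΔT with Cᵥ = R/(γ−1) = 20.79 J/(mol·K).
ΔU = 1.03 × 20.79 × (984.3 − 335) = 13900 J.
Work done by the gas = −ΔU = -13900 J.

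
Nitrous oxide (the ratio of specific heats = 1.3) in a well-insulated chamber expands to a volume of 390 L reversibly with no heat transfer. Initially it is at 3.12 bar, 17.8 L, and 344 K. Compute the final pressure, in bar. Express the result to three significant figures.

Since PV^γ is constant along a reversible adiabat, P₂ = P₁ (V₁/V₂)^γ.
P₂ = 3.12 × (17.8/390)^(1.3) = 0.0564 bar.

P₂ ≈ 0.0564 bar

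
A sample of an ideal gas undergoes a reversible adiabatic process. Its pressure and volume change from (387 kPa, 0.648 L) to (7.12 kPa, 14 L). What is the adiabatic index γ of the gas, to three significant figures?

PV^γ = const ⇒ γ = ln(P₂/P₁) / ln(V₁/V₂).
γ = ln(7.12/387) / ln(0.648/14) = 1.3.

γ ≈ 1.30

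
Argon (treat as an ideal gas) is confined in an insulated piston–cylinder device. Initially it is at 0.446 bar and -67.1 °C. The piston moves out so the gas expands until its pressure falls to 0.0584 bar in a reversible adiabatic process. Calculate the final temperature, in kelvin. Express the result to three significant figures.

Along an adiabat T P^((1−γ)/γ) is constant, so T₂ = T₁ (P₂/P₁)^((γ−1)/γ).
For a monatomic ideal gas γ = 5/3, so (γ−1)/γ = 2/5.
T₁ = -67.1 °C = 206 K.
T₂ = 206 × (0.0584/0.446)^(2/5) = 91.37 K.

T₂ ≈ 91.4 K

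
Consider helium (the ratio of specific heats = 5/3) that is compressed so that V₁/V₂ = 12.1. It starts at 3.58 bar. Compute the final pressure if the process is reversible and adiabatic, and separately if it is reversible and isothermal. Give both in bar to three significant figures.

Isothermal: P₂ = P₁(V₁/V₂) = 3.58×12.1 = 43.32 bar.
Adiabatic: P₂ = P₁(V₁/V₂)^γ = 3.58×12.1^(5/3) = 228.3 bar.

adiabatic: 228 bar; isothermal: 43.3 bar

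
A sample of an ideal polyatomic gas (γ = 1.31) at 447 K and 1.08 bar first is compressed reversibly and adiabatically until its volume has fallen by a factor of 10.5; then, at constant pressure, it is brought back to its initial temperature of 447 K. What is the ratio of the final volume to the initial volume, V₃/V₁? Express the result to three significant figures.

V₃/V₁ ≈ 0.0459

Adiabatic step: V₂/V₁ = 0.09524; T₂ = T₁·10.5^(0.31) = 926.6 K.
Isobaric step: V₃/V₂ = T₃/T₂ = 447/926.6.
V₃/V₁ = (V₂/V₁)(V₃/V₂) = 0.09524 × (447/926.6) = 0.04595.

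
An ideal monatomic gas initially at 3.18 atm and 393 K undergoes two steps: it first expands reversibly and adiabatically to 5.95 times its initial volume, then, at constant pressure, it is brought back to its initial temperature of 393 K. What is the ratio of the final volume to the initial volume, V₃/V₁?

V₃/V₁ ≈ 19.5

For a monatomic ideal gas γ = 5/3.
Adiabatic step: V₂/V₁ = 5.95; T₂ = T₁·(1/5.95)^(2/3) = 119.7 K.
Isobaric step: V₃/V₂ = T₃/T₂ = 393/119.7.
V₃/V₁ = (V₂/V₁)(V₃/V₂) = 5.95 × (393/119.7) = 19.54.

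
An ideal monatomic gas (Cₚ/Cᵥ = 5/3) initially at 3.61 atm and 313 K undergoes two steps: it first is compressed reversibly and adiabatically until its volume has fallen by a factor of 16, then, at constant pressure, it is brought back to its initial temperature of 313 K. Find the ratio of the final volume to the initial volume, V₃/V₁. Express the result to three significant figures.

Adiabatic step: V₂/V₁ = 0.0625; T₂ = T₁·16^(2/3) = 1987 K.
Isobaric step: V₃/V₂ = T₃/T₂ = 313/1987.
V₃/V₁ = (V₂/V₁)(V₃/V₂) = 0.0625 × (313/1987) = 0.009843.

V₃/V₁ ≈ 0.00984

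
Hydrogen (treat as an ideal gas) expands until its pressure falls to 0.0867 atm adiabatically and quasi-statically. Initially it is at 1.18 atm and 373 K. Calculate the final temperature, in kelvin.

Adiabatic: T₂/T₁ = (P₂/P₁)^((γ−1)/γ).
For a diatomic ideal gas γ = 7/5, so (γ−1)/γ = 2/7.
T₂ = 373 × (0.0867/1.18)^(2/7) = 176.9 K.

T₂ ≈ 177 K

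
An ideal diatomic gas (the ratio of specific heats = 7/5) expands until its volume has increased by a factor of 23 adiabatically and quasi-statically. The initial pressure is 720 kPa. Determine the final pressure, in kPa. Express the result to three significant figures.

Since PV^γ is constant along a reversible adiabat, P₂ = P₁ (V₁/V₂)^γ.
P₂ = 720 × (1/23)^(7/5) = 8.931 kPa.

P₂ ≈ 8.93 kPa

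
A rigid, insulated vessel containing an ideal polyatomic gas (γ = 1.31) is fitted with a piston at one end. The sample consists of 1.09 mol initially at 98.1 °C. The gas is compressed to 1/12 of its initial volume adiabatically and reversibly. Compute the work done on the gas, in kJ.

Adiabatic: T₁V₁^(γ−1) = T₂V₂^(γ−1) ⇒ T₂ = T₁ (V₁/V₂)^(γ−1).
T₁ = 98.1 °C = 371.2 K.
T₂ = 371.2 × 12^(0.31) = 802.1 K.
Q = 0, so ΔU = W_on_gas = nCᵥΔT with Cᵥ = R/(γ−1) = 26.82 J/(mol·K).
ΔU = 1.09 × 26.82 × (802.1 − 371.2) = 12590 J.

W ≈ 12.6 kJ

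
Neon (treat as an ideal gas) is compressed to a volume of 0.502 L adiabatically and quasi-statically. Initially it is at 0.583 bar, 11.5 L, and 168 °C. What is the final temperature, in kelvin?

T₂ ≈ 3560 K

Adiabatic: T₁V₁^(γ−1) = T₂V₂^(γ−1) ⇒ T₂ = T₁ (V₁/V₂)^(γ−1).
γ = 5/3 for a monatomic ideal gas.
T₁ = 168 °C = 441.1 K.
T₂ = 441.1 × (11.5/0.502)^(2/3) = 3558 K.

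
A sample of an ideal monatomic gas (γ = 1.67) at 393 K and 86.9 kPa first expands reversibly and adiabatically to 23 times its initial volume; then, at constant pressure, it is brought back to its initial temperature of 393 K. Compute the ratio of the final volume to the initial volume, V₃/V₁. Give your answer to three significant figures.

Adiabatic step: V₂/V₁ = 23; T₂ = T₁·(1/23)^(0.67) = 48.09 K.
Isobaric step: V₃/V₂ = T₃/T₂ = 393/48.09.
V₃/V₁ = (V₂/V₁)(V₃/V₂) = 23 × (393/48.09) = 188.

V₃/V₁ ≈ 188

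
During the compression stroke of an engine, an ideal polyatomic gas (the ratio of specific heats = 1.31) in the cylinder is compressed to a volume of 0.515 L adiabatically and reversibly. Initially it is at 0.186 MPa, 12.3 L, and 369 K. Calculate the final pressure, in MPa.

P₂ ≈ 11.9 MPa

Since PV^γ is constant along a reversible adiabat, P₂ = P₁ (V₁/V₂)^γ.
P₂ = 0.186 × (12.3/0.515)^(1.31) = 11.88 MPa.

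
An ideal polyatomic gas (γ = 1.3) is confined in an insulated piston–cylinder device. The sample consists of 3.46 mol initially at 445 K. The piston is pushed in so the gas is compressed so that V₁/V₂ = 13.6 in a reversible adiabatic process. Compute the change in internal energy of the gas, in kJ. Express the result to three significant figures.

ΔU ≈ 50.7 kJ

For a reversible adiabat TV^(γ−1) is constant, so T₂ = T₁ (V₁/V₂)^(γ−1).
T₂ = 445 × 13.6^(0.3) = 973.7 K.
Q = 0, so ΔU = W_on_gas = nCᵥΔT with Cᵥ = R/(γ−1) = 27.71 J/(mol·K).
ΔU = 3.46 × 27.71 × (973.7 − 445) = 50700 J.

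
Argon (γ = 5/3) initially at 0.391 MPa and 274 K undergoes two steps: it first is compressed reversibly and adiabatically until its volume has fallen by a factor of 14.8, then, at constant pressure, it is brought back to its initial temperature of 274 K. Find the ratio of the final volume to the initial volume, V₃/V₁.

Adiabatic step: V₂/V₁ = 0.06757; T₂ = T₁·14.8^(2/3) = 1652 K.
Isobaric step: V₃/V₂ = T₃/T₂ = 274/1652.
V₃/V₁ = (V₂/V₁)(V₃/V₂) = 0.06757 × (274/1652) = 0.01121.

V₃/V₁ ≈ 0.0112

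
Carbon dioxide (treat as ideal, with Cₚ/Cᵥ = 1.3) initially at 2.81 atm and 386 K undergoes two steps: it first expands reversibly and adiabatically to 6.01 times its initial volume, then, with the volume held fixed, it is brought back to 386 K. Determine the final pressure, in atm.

Adiabatic step (PV^γ = const): P₂ = 2.81×(1/6.01)^(1.3) = 0.273 atm; T₂ = 386×(1/6.01)^(0.3) = 225.4 K.
Isochoric: P₃ = P₂(T₃/T₂) = 0.273 × (386/225.4) = 0.4676 atm.

P₃ ≈ 0.468 atm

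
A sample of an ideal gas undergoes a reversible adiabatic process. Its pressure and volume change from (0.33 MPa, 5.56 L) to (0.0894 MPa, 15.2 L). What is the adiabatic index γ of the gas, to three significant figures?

γ ≈ 1.30

PV^γ = const ⇒ γ = ln(P₂/P₁) / ln(V₁/V₂).
γ = ln(0.0894/0.33) / ln(5.56/15.2) = 1.299.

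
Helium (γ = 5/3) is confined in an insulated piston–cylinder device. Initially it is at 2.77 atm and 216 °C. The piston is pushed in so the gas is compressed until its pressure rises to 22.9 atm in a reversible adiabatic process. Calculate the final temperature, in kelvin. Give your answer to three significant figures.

T₂ ≈ 1140 K

Along an adiabat T P^((1−γ)/γ) is constant, so T₂ = T₁ (P₂/P₁)^((γ−1)/γ).
T₁ = 216 °C = 489.1 K.
T₂ = 489.1 × (22.9/2.77)^(2/5) = 1139 K.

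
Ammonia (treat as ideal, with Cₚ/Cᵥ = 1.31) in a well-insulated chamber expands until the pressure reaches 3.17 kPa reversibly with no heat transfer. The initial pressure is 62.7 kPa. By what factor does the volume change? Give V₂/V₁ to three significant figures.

From PV^γ = const, V₂/V₁ = (P₁/P₂)^(1/γ).
V₂/V₁ = (62.7/3.17)^(0.763) = 9.76.

V₂/V₁ ≈ 9.76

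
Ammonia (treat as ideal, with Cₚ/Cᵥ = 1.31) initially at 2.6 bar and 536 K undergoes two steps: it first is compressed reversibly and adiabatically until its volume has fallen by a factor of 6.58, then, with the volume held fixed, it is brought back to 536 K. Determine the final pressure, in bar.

Adiabatic step (PV^γ = const): P₂ = 2.6×6.58^(1.31) = 30.68 bar; T₂ = 536×6.58^(0.31) = 961.2 K.
Isochoric: P₃ = P₂(T₃/T₂) = 30.68 × (536/961.2) = 17.11 bar.

P₃ ≈ 17.1 bar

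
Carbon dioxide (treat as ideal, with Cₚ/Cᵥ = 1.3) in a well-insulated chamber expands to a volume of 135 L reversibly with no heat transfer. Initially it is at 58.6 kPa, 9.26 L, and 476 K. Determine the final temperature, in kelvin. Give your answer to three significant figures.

T₂ ≈ 213 K

Adiabatic: T₁V₁^(γ−1) = T₂V₂^(γ−1) ⇒ T₂ = T₁ (V₁/V₂)^(γ−1).
T₂ = 476 × (9.26/135)^(0.3) = 213.1 K.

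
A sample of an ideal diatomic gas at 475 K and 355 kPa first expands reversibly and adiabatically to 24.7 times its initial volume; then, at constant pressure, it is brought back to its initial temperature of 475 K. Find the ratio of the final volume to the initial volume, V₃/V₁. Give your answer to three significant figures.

For a diatomic ideal gas γ = 7/5.
Adiabatic step: V₂/V₁ = 24.7; T₂ = T₁·(1/24.7)^(2/5) = 131.7 K.
Isobaric step: V₃/V₂ = T₃/T₂ = 475/131.7.
V₃/V₁ = (V₂/V₁)(V₃/V₂) = 24.7 × (475/131.7) = 89.08.

V₃/V₁ ≈ 89.1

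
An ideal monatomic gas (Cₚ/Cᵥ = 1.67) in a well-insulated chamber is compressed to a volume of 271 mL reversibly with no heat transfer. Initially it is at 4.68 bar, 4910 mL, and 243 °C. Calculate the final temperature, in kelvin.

T₂ ≈ 3600 K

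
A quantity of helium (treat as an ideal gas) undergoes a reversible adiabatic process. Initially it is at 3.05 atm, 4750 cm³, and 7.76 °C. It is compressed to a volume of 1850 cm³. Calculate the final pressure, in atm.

Adiabatic: P₁V₁^γ = P₂V₂^γ ⇒ P₂ = P₁ (V₁/V₂)^γ.
γ = 5/3 for a monatomic ideal gas.
P₂ = 3.05 × (4750/1850)^(5/3) = 14.68 atm.

P₂ ≈ 14.7 atm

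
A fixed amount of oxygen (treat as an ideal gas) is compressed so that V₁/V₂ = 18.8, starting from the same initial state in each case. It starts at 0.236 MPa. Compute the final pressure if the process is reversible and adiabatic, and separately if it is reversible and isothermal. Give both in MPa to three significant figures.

adiabatic: 14.3 MPa; isothermal: 4.44 MPa

For a diatomic ideal gas γ = 7/5.
Isothermal: P₂ = P₁(V₁/V₂) = 0.236×18.8 = 4.437 MPa.
Adiabatic: P₂ = P₁(V₁/V₂)^γ = 0.236×18.8^(7/5) = 14.35 MPa.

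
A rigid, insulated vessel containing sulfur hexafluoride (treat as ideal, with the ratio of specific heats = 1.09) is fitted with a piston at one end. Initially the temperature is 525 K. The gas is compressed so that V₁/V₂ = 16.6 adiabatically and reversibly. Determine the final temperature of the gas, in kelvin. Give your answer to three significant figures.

For a reversible adiabat TV^(γ−1) is constant, so T₂ = T₁ (V₁/V₂)^(γ−1).
T₂ = 525 × 16.6^(0.09) = 676 K.

T₂ ≈ 676 K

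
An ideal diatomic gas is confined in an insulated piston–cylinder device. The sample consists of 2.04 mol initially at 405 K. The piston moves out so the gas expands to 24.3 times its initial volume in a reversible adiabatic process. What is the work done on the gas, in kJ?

W ≈ -12.4 kJ

Adiabatic: T₁V₁^(γ−1) = T₂V₂^(γ−1) ⇒ T₂ = T₁ (V₁/V₂)^(γ−1).
γ = 7/5 for a diatomic ideal gas, so γ−1 = 2/5.
T₂ = 405 × (1/24.3)^(2/5) = 113 K.
Q = 0, so ΔU = W_on_gas = nCᵥΔT with Cᵥ = R/(γ−1) = 20.79 J/(mol·K).
ΔU = 2.04 × 20.79 × (113 − 405) = -12380 J.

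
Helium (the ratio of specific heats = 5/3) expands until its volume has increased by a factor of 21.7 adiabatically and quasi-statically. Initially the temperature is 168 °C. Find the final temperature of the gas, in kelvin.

Adiabatic: T₁V₁^(γ−1) = T₂V₂^(γ−1) ⇒ T₂ = T₁ (V₁/V₂)^(γ−1).
T₁ = 168 °C = 441.1 K.
T₂ = 441.1 × (1/21.7)^(2/3) = 56.7 K.

T₂ ≈ 56.7 K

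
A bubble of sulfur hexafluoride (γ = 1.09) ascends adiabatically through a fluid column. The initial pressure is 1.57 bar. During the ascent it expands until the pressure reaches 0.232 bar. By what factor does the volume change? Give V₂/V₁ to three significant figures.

V₂/V₁ ≈ 5.78

From PV^γ = const, V₂/V₁ = (P₁/P₂)^(1/γ).
V₂/V₁ = (1.57/0.232)^(0.917) = 5.779.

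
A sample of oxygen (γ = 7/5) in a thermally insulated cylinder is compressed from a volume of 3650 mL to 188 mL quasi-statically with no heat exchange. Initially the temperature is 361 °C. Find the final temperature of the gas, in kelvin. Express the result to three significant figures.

T₂ ≈ 2080 K

Adiabatic: T₁V₁^(γ−1) = T₂V₂^(γ−1) ⇒ T₂ = T₁ (V₁/V₂)^(γ−1).
T₁ = 361 °C = 634.1 K.
T₂ = 634.1 × (3650/188)^(2/5) = 2077 K.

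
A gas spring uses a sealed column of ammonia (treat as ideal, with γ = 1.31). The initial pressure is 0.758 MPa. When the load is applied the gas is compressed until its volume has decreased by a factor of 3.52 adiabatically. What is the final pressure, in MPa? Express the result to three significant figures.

P₂ ≈ 3.94 MPa

Adiabatic: P₁V₁^γ = P₂V₂^γ ⇒ P₂ = P₁ (V₁/V₂)^γ.
P₂ = 0.758 × 3.52^(1.31) = 3.941 MPa.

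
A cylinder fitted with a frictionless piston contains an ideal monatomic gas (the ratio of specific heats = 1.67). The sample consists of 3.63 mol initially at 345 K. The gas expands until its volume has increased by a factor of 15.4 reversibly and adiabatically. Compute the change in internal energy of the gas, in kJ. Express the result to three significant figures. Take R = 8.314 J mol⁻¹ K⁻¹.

ΔU ≈ -13.1 kJ

Adiabatic: T₁V₁^(γ−1) = T₂V₂^(γ−1) ⇒ T₂ = T₁ (V₁/V₂)^(γ−1).
T₂ = 345 × (1/15.4)^(0.67) = 55.23 K.
Q = 0, so ΔU = W_on_gas = nCᵥΔT with Cᵥ = R/(γ−1) = 12.41 J/(mol·K).
ΔU = 3.63 × 12.41 × (55.23 − 345) = -13050 J.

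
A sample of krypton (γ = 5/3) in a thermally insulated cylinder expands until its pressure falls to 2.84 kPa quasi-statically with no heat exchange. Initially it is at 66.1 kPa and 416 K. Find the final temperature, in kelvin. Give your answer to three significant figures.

Along an adiabat T P^((1−γ)/γ) is constant, so T₂ = T₁ (P₂/P₁)^((γ−1)/γ).
T₂ = 416 × (2.84/66.1)^(2/5) = 118.1 K.

T₂ ≈ 118 K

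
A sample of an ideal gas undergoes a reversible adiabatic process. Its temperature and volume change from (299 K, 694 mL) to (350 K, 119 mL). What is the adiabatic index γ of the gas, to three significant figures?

TV^(γ−1) = const ⇒ γ − 1 = ln(T₂/T₁) / ln(V₁/V₂).
γ = 1 + ln(350/299) / ln(694/119) = 1.089.

γ ≈ 1.09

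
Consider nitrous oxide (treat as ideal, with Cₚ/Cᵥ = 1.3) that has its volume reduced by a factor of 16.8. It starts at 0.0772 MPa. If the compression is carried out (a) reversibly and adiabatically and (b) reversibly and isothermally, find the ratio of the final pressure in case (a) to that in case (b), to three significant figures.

Isothermal: P_b = P₁(V₁/V₂) = 0.0772×16.8.
Adiabatic: P_a = P₁(V₁/V₂)^γ = 0.0772×16.8^(1.3).
P_a/P_b = (V₁/V₂)^(γ−1) = 16.8^(0.3) = 2.331.

P_adiabatic / P_isothermal ≈ 2.33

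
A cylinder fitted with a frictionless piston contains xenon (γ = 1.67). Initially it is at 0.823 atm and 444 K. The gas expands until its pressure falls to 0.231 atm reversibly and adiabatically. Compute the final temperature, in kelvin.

Adiabatic: T₂/T₁ = (P₂/P₁)^((γ−1)/γ).
T₂ = 444 × (0.231/0.823)^(0.401) = 266.7 K.

T₂ ≈ 267 K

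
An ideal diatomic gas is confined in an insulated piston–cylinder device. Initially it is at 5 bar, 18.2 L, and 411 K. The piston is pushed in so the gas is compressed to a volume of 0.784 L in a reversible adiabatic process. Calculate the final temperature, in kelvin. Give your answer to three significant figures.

For a reversible adiabat TV^(γ−1) is constant, so T₂ = T₁ (V₁/V₂)^(γ−1).
γ = 7/5 for a diatomic ideal gas.
T₂ = 411 × (18.2/0.784)^(2/5) = 1446 K.

T₂ ≈ 1450 K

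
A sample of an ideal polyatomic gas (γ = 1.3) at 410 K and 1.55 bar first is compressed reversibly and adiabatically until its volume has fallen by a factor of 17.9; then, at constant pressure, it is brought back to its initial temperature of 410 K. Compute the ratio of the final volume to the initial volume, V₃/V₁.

V₃/V₁ ≈ 0.0235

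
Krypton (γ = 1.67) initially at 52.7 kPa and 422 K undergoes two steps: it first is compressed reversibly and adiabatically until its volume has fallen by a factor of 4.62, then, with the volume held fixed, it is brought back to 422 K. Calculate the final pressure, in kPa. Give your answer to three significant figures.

Adiabatic step (PV^γ = const): P₂ = 52.7×4.62^(1.67) = 678.8 kPa; T₂ = 422×4.62^(0.67) = 1177 K.
Isochoric: P₃ = P₂(T₃/T₂) = 678.8 × (422/1177) = 243.5 kPa.

P₃ ≈ 243 kPa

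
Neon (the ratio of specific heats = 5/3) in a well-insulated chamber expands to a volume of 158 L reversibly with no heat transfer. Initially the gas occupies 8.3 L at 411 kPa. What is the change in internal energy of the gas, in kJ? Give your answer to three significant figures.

ΔU ≈ -4.40 kJ

P₂ = P₁(V₁/V₂)^γ = 411×(8.3/158)^(5/3) = 3.028 kPa.
For a reversible adiabat, W_by_gas = (P₁V₁ − P₂V₂)/(γ−1).
W_by = (411000×0.0083 − 3028×0.158) / (2/3) = 4399 J.
Q = 0 ⇒ ΔU = −W_by = -4399 J.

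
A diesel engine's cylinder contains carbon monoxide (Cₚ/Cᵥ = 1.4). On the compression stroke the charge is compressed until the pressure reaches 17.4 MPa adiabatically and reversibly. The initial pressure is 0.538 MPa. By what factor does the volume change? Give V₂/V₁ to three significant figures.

V₂/V₁ ≈ 0.0835

From PV^γ = const, V₂/V₁ = (P₁/P₂)^(1/γ).
V₂/V₁ = (0.538/17.4)^(0.714) = 0.08348.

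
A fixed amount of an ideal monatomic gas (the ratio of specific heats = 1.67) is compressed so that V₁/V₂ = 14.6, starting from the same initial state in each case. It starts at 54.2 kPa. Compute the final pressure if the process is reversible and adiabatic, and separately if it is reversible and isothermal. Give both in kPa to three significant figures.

adiabatic: 4770 kPa; isothermal: 791 kPa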